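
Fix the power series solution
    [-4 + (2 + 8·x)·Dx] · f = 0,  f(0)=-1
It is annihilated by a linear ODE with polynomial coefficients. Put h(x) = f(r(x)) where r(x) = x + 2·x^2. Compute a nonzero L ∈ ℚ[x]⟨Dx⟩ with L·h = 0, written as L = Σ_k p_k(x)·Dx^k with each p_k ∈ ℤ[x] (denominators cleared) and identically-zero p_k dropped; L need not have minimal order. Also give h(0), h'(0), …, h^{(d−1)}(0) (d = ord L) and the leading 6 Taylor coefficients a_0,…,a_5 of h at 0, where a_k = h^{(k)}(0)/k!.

L = (-2 - 8·x) + (1 + 4·x + 8·x^2)·Dx  (order 1).
h: a_k = -1, -2, -2, 4, -6, 4, …
ICs: h(0) = -1.

f: a_k = -1, -2, 2, -4, 10, -28, …
Substitute x→r, Dx→(1/r')Dx; clear ⇒ L₀.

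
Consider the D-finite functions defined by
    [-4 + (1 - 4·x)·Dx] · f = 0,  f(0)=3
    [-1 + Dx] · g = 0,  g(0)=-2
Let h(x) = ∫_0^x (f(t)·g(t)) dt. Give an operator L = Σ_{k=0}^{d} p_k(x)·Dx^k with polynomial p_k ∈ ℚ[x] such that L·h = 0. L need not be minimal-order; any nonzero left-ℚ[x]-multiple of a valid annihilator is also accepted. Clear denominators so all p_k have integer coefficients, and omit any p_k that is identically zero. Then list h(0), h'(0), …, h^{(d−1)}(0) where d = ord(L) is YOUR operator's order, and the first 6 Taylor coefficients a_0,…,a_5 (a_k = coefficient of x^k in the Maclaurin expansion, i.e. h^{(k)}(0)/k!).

f: a_k = 3, 12, 48, 192, 768, 3072, …
g: a_k = -2, -2, -1, -1/3, -1/12, -1/60, …
f·g: L₀ = L_f ⊗_s L_g, ord ≤ 1·1.
h=∫h₀ ⇒ L = L₀·Dx.
L = (5 - 4·x)·Dx + (-1 + 4·x)·Dx^2  (order 2).
h: a_k = 0, -6, -15, -41, -493/4, -7889/20, …
ICs: h(0) = 0, h′(0) = -6.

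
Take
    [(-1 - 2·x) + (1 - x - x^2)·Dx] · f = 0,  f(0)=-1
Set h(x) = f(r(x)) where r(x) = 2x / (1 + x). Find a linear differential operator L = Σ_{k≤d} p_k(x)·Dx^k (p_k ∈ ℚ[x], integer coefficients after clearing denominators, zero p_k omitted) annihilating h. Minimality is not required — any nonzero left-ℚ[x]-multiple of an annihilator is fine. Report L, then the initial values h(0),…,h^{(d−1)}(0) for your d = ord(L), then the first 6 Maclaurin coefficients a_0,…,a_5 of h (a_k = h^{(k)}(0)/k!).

f: a_k = -1, -1, -2, -3, -5, -8, …
L₀ from L_f via x↦r, Dx↦r'^{-1}Dx.
L = (2 + 10·x) + (-1 - x + 5·x^2 + 5·x^3)·Dx  (order 1).
h: a_k = -1, -2, -6, -10, -30, -50, …
ICs: h(0) = -1.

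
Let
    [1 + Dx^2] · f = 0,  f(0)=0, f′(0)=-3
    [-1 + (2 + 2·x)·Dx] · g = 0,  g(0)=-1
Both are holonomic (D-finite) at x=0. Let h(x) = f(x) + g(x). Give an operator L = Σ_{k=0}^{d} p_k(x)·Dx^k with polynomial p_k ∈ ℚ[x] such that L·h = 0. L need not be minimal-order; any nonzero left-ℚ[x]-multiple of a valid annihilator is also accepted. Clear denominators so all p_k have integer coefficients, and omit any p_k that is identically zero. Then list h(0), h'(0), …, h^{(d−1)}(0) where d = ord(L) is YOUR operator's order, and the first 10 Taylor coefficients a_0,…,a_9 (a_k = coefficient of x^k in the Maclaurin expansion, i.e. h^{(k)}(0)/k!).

f: a_k = 0, -3, 0, 1/2, 0, -1/40, 0, 1/1680, 0, -1/120960, …
g: a_k = -1, -1/2, 1/8, -1/16, 5/128, -7/256, 21/1024, -33/2048, 429/32768, -715/65536, …
L₀ := lclm(L_f,L_g); ord L₀ ≤ 2+1.
L = (-7 - 8·x - 4·x^2) + (6 + 22·x + 24·x^2 + 8·x^3)·Dx + (-7 - 8·x - 4·x^2)·Dx^2 + (6 + 22·x + 24·x^2 + 8·x^3)·Dx^3  (order 3).
h: a_k = -1, -7/2, 1/8, 7/16, 5/128, -67/1280, 21/1024, -3337/215040, 429/32768, -676187/61931520, …
ICs: h(0) = -1, h′(0) = -7/2, h′′(0) = 1/4.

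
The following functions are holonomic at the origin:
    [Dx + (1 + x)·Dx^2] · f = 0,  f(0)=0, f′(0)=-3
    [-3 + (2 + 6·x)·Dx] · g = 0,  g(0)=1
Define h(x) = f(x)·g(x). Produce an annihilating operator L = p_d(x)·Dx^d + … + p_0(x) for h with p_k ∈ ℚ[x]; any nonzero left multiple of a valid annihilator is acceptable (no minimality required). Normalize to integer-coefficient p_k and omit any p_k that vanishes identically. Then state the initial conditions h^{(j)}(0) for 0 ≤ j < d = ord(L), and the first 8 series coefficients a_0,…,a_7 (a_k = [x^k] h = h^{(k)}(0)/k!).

f: a_k = 0, -3, 3/2, -1, 3/4, -3/5, 1/2, -3/7, …
g: a_k = 1, 3/2, -9/8, 27/16, -405/128, 1701/256, -15309/1024, 72171/2048, …
Product ⇒ symmetric product L₀, ord ≤ 2.
L = (21 + 9·x) + (-8 - 24·x)·Dx + (4 + 28·x + 60·x^2 + 36·x^3)·Dx^2  (order 2).
h: a_k = 0, -3, -3, 37/8, -15/2, 8751/640, -17671/640, 2159127/35840, …
ICs: h(0) = 0, h′(0) = -3.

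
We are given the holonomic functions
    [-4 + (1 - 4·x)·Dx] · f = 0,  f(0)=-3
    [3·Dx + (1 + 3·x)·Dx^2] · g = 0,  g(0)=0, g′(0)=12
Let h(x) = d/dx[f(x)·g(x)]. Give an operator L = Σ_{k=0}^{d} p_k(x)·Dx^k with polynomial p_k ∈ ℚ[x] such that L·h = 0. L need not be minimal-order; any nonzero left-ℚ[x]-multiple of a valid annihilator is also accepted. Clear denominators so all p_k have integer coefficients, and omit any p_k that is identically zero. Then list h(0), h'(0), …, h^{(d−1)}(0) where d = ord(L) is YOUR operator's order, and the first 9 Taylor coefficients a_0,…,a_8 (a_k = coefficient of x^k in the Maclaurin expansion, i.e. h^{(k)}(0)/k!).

f: a_k = -3, -12, -48, -192, -768, -3072, -12288, -49152, -196608, …
g: a_k = 0, 12, -18, 36, -81, 972/5, -486, 8748/7, -6561/2, …
Product ⇒ symmetric product L₀, ord ≤ 2.
Differentiate: ansatz ord ≤ ord L₀ ⇒ L.
L = 48 + (6 + 60·x)·Dx + (-1 + x + 12·x^2)·Dx^2  (order 2).
h: a_k = -36, -180, -1404, -6516, -35496, -808164/5, -3902652/5, -122129244/35, -557848458/35, …
ICs: h(0) = -36, h′(0) = -180.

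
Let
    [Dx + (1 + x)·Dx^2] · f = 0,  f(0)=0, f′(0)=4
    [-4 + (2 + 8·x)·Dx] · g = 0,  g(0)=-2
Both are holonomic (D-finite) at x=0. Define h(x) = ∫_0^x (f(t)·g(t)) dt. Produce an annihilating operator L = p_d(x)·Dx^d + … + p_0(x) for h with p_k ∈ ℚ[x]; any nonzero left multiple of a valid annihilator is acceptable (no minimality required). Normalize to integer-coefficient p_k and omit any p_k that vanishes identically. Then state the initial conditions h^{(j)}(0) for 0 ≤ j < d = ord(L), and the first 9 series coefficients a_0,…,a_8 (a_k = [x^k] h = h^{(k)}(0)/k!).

L = (10 + 4·x)·Dx + (-3 - 12·x)·Dx^2 + (1 + 9·x + 24·x^2 + 16·x^3)·Dx^3  (order 3).
h: a_k = 0, 0, -4, -4, 16/3, -26/3, 778/45, -4208/105, 10807/105, …
ICs: h(0) = 0, h′(0) = 0, h′′(0) = -8.

f: a_k = 0, 4, -2, 4/3, -1, 4/5, -2/3, 4/7, -1/2, …
g: a_k = -2, -4, 4, -8, 20, -56, 168, -528, 1716, …
f·g: L₀ = L_f ⊗_s L_g, ord ≤ 2·1.
h=∫₀ˣh₀: take L = L₀·Dx.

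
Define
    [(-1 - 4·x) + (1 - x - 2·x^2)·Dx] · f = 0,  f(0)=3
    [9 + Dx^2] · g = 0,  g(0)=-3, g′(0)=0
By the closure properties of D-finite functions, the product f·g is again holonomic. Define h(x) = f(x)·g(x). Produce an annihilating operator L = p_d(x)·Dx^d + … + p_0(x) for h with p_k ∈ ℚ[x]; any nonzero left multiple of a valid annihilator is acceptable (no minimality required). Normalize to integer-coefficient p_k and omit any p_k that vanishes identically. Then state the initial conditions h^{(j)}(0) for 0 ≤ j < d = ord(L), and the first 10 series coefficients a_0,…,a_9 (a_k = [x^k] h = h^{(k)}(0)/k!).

L = (-5 + 9·x + 18·x^2) + (2 + 8·x)·Dx + (-1 + x + 2·x^2)·Dx^2  (order 2).
h: a_k = -9, -9, 27/2, -9/2, -63/8, -135/8, -1881/80, -4581/80, -473769/4480, -986841/4480, …
ICs: h(0) = -9, h′(0) = -9.

f: a_k = 3, 3, 9, 15, 33, 63, 129, 255, 513, 1023, …
g: a_k = -3, 0, 27/2, 0, -81/8, 0, 243/80, 0, -2187/4480, 0, …
Sym-product of L_f,L_g gives L₀ (≤ ord 2).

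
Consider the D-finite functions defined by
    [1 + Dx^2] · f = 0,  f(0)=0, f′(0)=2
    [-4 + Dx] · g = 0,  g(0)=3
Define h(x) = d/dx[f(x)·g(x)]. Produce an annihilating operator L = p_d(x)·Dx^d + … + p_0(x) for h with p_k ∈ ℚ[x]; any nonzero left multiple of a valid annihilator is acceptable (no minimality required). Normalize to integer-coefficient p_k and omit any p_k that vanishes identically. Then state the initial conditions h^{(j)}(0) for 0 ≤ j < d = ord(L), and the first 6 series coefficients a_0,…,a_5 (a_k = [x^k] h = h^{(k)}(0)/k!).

f: a_k = 0, 2, 0, -1/3, 0, 1/60, …
g: a_k = 3, 12, 24, 32, 32, 128/5, …
h₀=f·g: eliminate ⇒ L₀, order ≤ 2·1.
Differentiate: ansatz ord ≤ ord L₀ ⇒ L.
L = 17 - 8·Dx + Dx^2  (order 2).
h: a_k = 6, 48, 141, 240, 1121/4, 1222/5, …
ICs: h(0) = 6, h′(0) = 48.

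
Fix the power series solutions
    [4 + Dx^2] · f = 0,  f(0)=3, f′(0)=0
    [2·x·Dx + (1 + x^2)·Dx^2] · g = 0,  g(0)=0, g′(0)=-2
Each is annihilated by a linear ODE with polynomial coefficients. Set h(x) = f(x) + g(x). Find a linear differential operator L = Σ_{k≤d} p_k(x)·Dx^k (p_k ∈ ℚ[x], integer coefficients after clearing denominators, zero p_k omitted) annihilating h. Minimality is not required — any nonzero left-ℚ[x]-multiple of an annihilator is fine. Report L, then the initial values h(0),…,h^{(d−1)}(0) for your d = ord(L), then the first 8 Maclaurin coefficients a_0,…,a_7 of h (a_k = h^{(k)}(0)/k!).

L = (-32·x + 80·x^3 + 16·x^5)·Dx + (4 + 32·x^2 + 36·x^4 + 8·x^6)·Dx^2 + (-8·x + 20·x^3 + 4·x^5)·Dx^3 + (1 + 8·x^2 + 9·x^4 + 2·x^6)·Dx^4  (order 4).
h: a_k = 3, -2, -6, 2/3, 2, -2/5, -4/15, 2/7, …
ICs: h(0) = 3, h′(0) = -2, h′′(0) = -12, h′′′(0) = 4.

f: a_k = 3, 0, -6, 0, 2, 0, -4/15, 0, …
g: a_k = 0, -2, 0, 2/3, 0, -2/5, 0, 2/7, …
f+g: L₀ = lclm(L_f,L_g), ord ≤ 2+2.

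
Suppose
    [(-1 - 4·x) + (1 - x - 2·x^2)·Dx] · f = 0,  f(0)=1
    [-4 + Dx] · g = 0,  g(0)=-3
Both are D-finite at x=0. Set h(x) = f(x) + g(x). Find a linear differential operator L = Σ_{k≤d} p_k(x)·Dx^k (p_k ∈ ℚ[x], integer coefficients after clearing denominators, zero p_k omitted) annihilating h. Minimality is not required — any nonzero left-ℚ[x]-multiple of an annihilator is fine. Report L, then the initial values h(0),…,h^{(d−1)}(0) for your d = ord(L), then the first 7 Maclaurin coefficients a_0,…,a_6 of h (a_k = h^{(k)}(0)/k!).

L = (-8 - 192·x^2 - 128·x^3) + (-10 + 44·x + 72·x^2 - 64·x^3 - 64·x^4)·Dx + (3 - 11·x - 6·x^2 + 24·x^3 + 16·x^4)·Dx^2  (order 2).
h: a_k = -2, -11, -21, -27, -21, -23/5, 389/15, …
ICs: h(0) = -2, h′(0) = -11.

f: a_k = 1, 1, 3, 5, 11, 21, 43, …
g: a_k = -3, -12, -24, -32, -32, -128/5, -256/15, …
f+g: L₀ = lclm(L_f,L_g), ord ≤ 1+1.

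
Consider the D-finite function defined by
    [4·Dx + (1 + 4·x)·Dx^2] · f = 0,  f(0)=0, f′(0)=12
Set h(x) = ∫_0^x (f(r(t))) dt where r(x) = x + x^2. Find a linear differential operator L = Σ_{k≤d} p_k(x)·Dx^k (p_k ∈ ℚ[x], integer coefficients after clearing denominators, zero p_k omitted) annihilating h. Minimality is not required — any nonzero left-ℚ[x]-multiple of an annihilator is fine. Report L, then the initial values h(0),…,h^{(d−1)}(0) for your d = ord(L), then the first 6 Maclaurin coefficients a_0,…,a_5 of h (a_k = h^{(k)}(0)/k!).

f: a_k = 0, 12, -24, 64, -192, 3072/5, …
f∘r: x↦r, Dx↦Dx/r' in L_f ⇒ L₀.
∫: right-multiply L₀ by Dx.
L = 2·Dx^2 + (1 + 2·x)·Dx^3  (order 3).
h: a_k = 0, 0, 6, -4, 4, -24/5, …
ICs: h(0) = 0, h′(0) = 0, h′′(0) = 12.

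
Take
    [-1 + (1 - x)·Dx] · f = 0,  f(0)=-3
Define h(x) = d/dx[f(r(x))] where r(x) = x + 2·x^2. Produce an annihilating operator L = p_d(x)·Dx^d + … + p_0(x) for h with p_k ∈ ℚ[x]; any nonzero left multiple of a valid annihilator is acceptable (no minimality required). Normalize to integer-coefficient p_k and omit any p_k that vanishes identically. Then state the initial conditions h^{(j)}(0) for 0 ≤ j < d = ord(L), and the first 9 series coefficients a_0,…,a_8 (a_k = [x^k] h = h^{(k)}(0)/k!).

L = (6 + 12·x + 24·x^2) + (-1 - 3·x + 6·x^2 + 8·x^3)·Dx  (order 1).
h: a_k = -3, -18, -45, -132, -315, -774, -1785, -4104, -9207, …
ICs: h(0) = -3.

f: a_k = -3, -3, -3, -3, -3, -3, -3, -3, -3, …
h₀=f(r): pull back L_f along r ⇒ L₀.
Derive L from L₀ (diff closure).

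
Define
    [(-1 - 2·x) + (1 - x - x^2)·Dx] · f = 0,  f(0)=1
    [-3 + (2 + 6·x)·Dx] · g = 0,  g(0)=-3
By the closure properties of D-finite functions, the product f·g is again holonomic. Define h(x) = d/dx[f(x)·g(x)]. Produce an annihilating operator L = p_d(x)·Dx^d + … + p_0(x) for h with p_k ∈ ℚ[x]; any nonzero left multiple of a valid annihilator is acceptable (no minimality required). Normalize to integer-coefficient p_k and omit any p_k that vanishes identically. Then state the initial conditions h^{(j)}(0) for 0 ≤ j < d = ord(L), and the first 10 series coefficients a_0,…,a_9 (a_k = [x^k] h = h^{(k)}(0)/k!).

f: a_k = 1, 1, 2, 3, 5, 8, 13, 21, 34, 55, …
g: a_k = -3, -9/2, 27/8, -81/16, 1215/128, -5103/256, 45927/1024, -216513/2048, 8444007/32768, -42220035/65536, …
L₀ := L_f ⊗_s L_g (sym. prod.), ord ≤ 1.
Derive L from L₀ (diff closure).
L = (19 + 186·x + 321·x^2 + 210·x^3 + 135·x^4) + (-10 - 34·x - 6·x^2 + 50·x^3 + 114·x^4 + 54·x^5)·Dx  (order 1).
h: a_k = -15/2, -57/4, -945/16, -2217/32, -72885/256, -90351/512, -2753541/2048, 1186455/4096, -471912669/65536, 1151985165/131072, …
ICs: h(0) = -15/2.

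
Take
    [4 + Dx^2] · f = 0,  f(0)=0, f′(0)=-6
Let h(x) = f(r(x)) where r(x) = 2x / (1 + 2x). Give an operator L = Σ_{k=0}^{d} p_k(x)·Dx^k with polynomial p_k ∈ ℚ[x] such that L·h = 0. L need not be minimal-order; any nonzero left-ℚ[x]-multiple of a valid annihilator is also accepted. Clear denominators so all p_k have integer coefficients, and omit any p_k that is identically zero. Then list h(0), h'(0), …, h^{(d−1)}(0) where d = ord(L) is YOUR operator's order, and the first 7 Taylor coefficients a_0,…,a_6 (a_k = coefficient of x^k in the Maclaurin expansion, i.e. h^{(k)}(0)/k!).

L = 16 + (4 + 24·x + 48·x^2 + 32·x^3)·Dx + (1 + 8·x + 24·x^2 + 32·x^3 + 16·x^4)·Dx^2  (order 2).
h: a_k = 0, -12, 24, -16, -96, 2752/5, -1920, …
ICs: h(0) = 0, h′(0) = -12.

f: a_k = 0, -6, 0, 4, 0, -4/5, 0, …
h₀=f(r): pull back L_f along r ⇒ L₀.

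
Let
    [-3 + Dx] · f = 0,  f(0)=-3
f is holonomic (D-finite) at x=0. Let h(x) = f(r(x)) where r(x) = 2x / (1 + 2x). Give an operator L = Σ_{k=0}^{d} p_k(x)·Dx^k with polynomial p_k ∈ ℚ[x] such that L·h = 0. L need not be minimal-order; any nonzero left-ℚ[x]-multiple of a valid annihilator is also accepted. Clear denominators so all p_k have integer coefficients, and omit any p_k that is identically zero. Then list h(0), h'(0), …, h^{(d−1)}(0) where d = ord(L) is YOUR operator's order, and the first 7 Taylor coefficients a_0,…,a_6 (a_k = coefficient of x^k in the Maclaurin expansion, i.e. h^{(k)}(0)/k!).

L = -6 + (1 + 4·x + 4·x^2)·Dx  (order 1).
h: a_k = -3, -18, -18, 36, -18, -252/5, 828/5, …
ICs: h(0) = -3.

f: a_k = -3, -9, -27/2, -27/2, -81/8, -243/40, -243/80, …
Substitute x→r, Dx→(1/r')Dx; clear ⇒ L₀.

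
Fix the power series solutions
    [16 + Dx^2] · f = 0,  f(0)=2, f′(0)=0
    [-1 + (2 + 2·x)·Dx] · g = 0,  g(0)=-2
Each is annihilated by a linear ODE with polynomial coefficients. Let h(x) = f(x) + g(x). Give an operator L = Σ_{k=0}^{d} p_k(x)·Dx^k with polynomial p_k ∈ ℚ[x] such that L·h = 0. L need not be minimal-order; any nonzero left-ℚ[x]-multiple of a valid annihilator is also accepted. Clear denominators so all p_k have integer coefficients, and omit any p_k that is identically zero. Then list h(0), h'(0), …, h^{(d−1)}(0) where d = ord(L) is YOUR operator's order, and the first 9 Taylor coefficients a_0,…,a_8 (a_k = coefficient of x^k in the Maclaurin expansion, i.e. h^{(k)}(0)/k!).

f: a_k = 2, 0, -16, 0, 64/3, 0, -512/45, 0, 1024/315, …
g: a_k = -2, -1, 1/4, -1/8, 5/64, -7/128, 21/512, -33/1024, 429/16384, …
h₀=f+g: left-lcm gives L₀, ord ≤ 3.
L = (-1072 - 2048·x - 1024·x^2) + (2016 + 6112·x + 6144·x^2 + 2048·x^3)·Dx + (-67 - 128·x - 64·x^2)·Dx^2 + (126 + 382·x + 384·x^2 + 128·x^3)·Dx^3  (order 3).
h: a_k = 0, -1, -63/4, -1/8, 4111/192, -7/128, -261199/23040, -33/1024, 16912351/5160960, …
ICs: h(0) = 0, h′(0) = -1, h′′(0) = -63/2.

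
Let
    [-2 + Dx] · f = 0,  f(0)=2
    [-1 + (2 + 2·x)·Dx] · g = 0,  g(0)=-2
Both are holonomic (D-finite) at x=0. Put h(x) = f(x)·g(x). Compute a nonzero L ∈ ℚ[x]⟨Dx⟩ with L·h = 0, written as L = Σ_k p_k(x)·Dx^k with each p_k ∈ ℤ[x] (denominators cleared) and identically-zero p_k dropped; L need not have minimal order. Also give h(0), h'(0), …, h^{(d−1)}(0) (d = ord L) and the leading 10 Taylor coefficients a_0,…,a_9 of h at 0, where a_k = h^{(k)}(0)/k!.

L = (-5 - 4·x) + (2 + 2·x)·Dx  (order 1).
h: a_k = -4, -10, -23/2, -103/12, -449/96, -1949/960, -1643/2304, -36047/161280, -135617/2580480, -815221/46448640, …
ICs: h(0) = -4.

f: a_k = 2, 4, 4, 8/3, 4/3, 8/15, 8/45, 16/315, 4/315, 8/2835, …
g: a_k = -2, -1, 1/4, -1/8, 5/64, -7/128, 21/512, -33/1024, 429/16384, -715/32768, …
Product ⇒ symmetric product L₀, ord ≤ 1.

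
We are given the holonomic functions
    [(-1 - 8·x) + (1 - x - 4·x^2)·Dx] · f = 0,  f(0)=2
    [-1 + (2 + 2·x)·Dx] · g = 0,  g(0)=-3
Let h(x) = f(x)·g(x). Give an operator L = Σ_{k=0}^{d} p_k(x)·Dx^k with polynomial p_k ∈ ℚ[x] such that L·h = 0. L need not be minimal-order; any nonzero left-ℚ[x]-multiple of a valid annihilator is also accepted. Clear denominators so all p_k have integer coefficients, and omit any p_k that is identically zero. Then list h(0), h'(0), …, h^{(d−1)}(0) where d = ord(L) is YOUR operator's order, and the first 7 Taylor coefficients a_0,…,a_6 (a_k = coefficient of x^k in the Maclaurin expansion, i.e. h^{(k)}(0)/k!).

f: a_k = 2, 2, 10, 18, 58, 130, 362, …
g: a_k = -3, -3/2, 3/8, -3/16, 15/128, -21/256, 63/1024, …
f·g: L₀ = L_f ⊗_s L_g, ord ≤ 1·1.
L = (3 + 17·x + 12·x^2) + (-2 + 10·x^2 + 8·x^3)·Dx  (order 1).
h: a_k = -6, -9, -129/4, -549/8, -12633/64, -60423/128, -645885/512, …
ICs: h(0) = -6.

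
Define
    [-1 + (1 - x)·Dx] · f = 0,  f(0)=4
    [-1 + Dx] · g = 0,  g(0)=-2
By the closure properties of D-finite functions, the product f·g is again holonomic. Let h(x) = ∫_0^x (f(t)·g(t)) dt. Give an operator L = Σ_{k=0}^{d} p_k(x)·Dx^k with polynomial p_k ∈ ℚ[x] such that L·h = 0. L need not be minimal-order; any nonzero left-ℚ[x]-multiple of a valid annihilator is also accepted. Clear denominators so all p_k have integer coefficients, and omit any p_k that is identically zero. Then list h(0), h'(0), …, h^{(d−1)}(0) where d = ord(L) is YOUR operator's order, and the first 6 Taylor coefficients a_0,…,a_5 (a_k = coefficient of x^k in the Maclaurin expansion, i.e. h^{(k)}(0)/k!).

L = (2 - x)·Dx + (-1 + x)·Dx^2  (order 2).
h: a_k = 0, -8, -8, -20/3, -16/3, -13/3, …
ICs: h(0) = 0, h′(0) = -8.

f: a_k = 4, 4, 4, 4, 4, 4, …
g: a_k = -2, -2, -1, -1/3, -1/12, -1/60, …
Sym-product of L_f,L_g gives L₀ (≤ ord 1).
Integrate: L := L₀·Dx.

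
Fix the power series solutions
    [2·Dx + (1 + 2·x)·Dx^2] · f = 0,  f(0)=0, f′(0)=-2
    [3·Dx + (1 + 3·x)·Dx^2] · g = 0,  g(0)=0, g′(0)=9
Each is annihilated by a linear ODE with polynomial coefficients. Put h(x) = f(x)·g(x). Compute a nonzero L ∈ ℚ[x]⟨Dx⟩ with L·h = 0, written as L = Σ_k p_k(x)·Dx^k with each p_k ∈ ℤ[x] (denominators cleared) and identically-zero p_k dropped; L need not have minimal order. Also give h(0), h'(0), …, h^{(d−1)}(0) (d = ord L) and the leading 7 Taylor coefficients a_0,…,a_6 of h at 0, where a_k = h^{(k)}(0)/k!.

L = (156 + 720·x + 864·x^2)·Dx + (310 + 2244·x + 5400·x^2 + 4320·x^3)·Dx^2 + (88 + 860·x + 3132·x^2 + 5040·x^3 + 3024·x^4)·Dx^3 + (5 + 62·x + 305·x^2 + 744·x^3 + 900·x^4 + 432·x^5)·Dx^4  (order 4).
h: a_k = 0, 0, -18, 45, -105, 495/2, -5967/10, …
ICs: h(0) = 0, h′(0) = 0, h′′(0) = -36, h′′′(0) = 270.

f: a_k = 0, -2, 2, -8/3, 4, -32/5, 32/3, …
g: a_k = 0, 9, -27/2, 27, -243/4, 729/5, -729/2, …
Sym-product of L_f,L_g gives L₀ (≤ ord 4).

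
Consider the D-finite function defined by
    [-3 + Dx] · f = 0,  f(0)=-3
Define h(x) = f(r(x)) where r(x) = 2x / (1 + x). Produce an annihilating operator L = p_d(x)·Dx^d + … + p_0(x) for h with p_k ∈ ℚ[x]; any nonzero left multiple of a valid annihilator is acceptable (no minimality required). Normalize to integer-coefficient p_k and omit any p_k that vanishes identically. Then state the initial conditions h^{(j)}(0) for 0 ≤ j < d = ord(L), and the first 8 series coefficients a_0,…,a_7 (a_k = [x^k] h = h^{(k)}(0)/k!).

f: a_k = -3, -9, -27/2, -27/2, -81/8, -243/40, -243/80, -729/560, …
L₀ from L_f via x↦r, Dx↦r'^{-1}Dx.
L = -6 + (1 + 2·x + x^2)·Dx  (order 1).
h: a_k = -3, -18, -36, -18, 18, 18/5, -72/5, 342/35, …
ICs: h(0) = -3.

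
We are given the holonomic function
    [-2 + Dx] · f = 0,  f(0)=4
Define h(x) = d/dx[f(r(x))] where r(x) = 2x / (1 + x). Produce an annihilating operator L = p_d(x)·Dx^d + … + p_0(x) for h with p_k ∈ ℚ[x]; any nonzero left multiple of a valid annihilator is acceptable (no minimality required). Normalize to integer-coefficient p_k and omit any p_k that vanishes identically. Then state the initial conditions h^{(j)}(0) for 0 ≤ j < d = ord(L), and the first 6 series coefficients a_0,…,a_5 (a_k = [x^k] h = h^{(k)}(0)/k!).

L = (2 - 2·x) + (-1 - 2·x - x^2)·Dx  (order 1).
h: a_k = 16, 32, -16, -64/3, 112/3, -352/15, …
ICs: h(0) = 16.

f: a_k = 4, 8, 8, 16/3, 8/3, 16/15, …
Substitute x→r, Dx→(1/r')Dx; clear ⇒ L₀.
Differentiate: ansatz ord ≤ ord L₀ ⇒ L.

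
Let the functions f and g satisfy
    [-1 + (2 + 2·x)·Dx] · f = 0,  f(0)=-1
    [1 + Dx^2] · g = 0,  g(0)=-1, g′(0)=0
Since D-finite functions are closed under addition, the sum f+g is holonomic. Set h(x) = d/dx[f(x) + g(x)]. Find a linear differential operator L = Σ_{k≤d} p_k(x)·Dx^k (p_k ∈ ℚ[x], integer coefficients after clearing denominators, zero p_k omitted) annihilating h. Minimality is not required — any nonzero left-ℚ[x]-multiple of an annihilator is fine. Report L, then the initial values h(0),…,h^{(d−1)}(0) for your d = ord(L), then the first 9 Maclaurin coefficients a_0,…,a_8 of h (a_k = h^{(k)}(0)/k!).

f: a_k = -1, -1/2, 1/8, -1/16, 5/128, -7/256, 21/1024, -33/2048, 429/32768, …
g: a_k = -1, 0, 1/2, 0, -1/24, 0, 1/720, 0, -1/40320, …
Weyl lclm of L_f,L_g ⇒ L₀ (ord ≤ 3).
Derive L from L₀ (diff closure).
L = (-19 - 8·x - 4·x^2) + (-14 - 30·x - 24·x^2 - 8·x^3)·Dx + (-19 - 8·x - 4·x^2)·Dx^2 + (-14 - 30·x - 24·x^2 - 8·x^3)·Dx^3  (order 3).
h: a_k = -1/2, 5/4, -3/16, -1/96, -35/256, 1009/7680, -231/2048, 134879/1290240, -6435/65536, …
ICs: h(0) = -1/2, h′(0) = 5/4, h′′(0) = -3/8.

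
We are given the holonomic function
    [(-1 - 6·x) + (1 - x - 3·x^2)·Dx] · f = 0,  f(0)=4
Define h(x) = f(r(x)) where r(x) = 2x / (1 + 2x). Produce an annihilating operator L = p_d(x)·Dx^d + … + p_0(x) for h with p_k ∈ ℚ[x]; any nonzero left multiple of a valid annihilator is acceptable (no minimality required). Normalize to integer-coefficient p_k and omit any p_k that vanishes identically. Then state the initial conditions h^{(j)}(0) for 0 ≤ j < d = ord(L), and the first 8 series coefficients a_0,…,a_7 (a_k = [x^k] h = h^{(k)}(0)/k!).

L = (2 + 28·x) + (-1 - 4·x + 8·x^2 + 24·x^3)·Dx  (order 1).
h: a_k = 4, 8, 48, 0, 576, -1152, 9216, -32256, …
ICs: h(0) = 4.

f: a_k = 4, 4, 16, 28, 76, 160, 388, 868, …
h₀=f(r): pull back L_f along r ⇒ L₀.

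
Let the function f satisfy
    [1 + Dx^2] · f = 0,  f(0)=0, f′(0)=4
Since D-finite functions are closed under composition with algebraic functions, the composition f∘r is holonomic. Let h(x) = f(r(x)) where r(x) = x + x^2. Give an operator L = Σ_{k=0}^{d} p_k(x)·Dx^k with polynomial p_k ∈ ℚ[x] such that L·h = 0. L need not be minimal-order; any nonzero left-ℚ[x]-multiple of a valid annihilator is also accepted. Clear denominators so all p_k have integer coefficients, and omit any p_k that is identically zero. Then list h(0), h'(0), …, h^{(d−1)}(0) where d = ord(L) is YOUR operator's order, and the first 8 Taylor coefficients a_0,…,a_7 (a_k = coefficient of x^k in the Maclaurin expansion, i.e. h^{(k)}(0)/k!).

L = (1 + 6·x + 12·x^2 + 8·x^3) - 2·Dx + (1 + 2·x)·Dx^2  (order 2).
h: a_k = 0, 4, 4, -2/3, -2, -59/30, -1/2, 419/1260, …
ICs: h(0) = 0, h′(0) = 4.

f: a_k = 0, 4, 0, -2/3, 0, 1/30, 0, -1/1260, …
f∘r: x↦r, Dx↦Dx/r' in L_f ⇒ L₀.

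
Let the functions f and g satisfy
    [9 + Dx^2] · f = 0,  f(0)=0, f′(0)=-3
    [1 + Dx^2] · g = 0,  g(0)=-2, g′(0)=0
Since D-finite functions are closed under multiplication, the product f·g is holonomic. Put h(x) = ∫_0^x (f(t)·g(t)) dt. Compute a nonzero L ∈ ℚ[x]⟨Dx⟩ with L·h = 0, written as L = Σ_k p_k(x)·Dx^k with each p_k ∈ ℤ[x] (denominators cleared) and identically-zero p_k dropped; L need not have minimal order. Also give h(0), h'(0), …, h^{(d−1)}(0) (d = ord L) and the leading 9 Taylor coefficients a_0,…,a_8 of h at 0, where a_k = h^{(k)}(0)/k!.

L = 64·Dx + 20·Dx^3 + Dx^5  (order 5).
h: a_k = 0, 0, 3, 0, -3, 0, 22/15, 0, -43/105, …
ICs: h(0) = 0, h′(0) = 0, h′′(0) = 6, h′′′(0) = 0, h′′′′(0) = -72.

f: a_k = 0, -3, 0, 9/2, 0, -81/40, 0, 243/560, 0, …
g: a_k = -2, 0, 1, 0, -1/12, 0, 1/360, 0, -1/20160, …
L₀ := L_f ⊗_s L_g (sym. prod.), ord ≤ 4.
∫: right-multiply L₀ by Dx.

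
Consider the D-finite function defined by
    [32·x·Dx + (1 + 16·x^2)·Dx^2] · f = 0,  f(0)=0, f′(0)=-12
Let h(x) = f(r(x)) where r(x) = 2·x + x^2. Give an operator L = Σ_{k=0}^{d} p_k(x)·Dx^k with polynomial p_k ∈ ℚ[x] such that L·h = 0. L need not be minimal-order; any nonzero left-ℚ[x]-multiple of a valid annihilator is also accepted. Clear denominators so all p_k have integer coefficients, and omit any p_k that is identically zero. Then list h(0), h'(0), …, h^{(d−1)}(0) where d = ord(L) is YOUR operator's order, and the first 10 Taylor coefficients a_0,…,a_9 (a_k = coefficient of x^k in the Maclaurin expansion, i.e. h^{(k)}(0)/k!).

L = (-1 + 128·x + 256·x^2 + 192·x^3 + 48·x^4)·Dx + (1 + x + 64·x^2 + 128·x^3 + 80·x^4 + 16·x^5)·Dx^2  (order 2).
h: a_k = 0, -24, -12, 512, 768, -96384/5, -49088, 5947392/7, 3121152, -120080384/3, …
ICs: h(0) = 0, h′(0) = -24.

f: a_k = 0, -12, 0, 64, 0, -3072/5, 0, 49152/7, 0, -262144/3, …
h₀=f(r): pull back L_f along r ⇒ L₀.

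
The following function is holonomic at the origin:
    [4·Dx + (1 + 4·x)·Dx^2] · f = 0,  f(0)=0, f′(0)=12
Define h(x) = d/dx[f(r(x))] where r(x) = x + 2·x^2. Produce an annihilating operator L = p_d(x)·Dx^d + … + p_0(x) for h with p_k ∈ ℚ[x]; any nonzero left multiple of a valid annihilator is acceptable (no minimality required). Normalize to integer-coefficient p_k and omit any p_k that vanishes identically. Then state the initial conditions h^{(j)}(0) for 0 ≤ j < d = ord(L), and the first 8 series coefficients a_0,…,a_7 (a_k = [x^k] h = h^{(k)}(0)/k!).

L = (16·x + 32·x^2) + (1 + 8·x + 24·x^2 + 32·x^3)·Dx  (order 1).
h: a_k = 12, 0, -96, 384, -768, 0, 6144, -24576, …
ICs: h(0) = 12.

f: a_k = 0, 12, -24, 64, -192, 3072/5, -2048, 49152/7, …
Substitute x→r, Dx→(1/r')Dx; clear ⇒ L₀.
Differentiate: ansatz ord ≤ ord L₀ ⇒ L.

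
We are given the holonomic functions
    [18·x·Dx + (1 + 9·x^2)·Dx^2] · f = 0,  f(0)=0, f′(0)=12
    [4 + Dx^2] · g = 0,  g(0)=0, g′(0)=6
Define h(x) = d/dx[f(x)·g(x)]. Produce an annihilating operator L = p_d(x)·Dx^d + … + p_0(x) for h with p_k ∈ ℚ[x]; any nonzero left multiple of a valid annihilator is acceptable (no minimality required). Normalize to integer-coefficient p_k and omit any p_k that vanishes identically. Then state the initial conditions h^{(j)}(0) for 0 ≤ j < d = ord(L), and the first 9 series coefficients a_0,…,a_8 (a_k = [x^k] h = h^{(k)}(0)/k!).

L = (52480 + 1115424·x^2 + 18751824·x^4 + 15209856·x^6 + 3464208·x^8 - 11337408·x^10 + 34012224·x^12) + (31032·x + 1320624·x^3 + 10701720·x^5 + 13646880·x^7 + 18895680·x^9 + 34012224·x^11)·Dx + (13640 + 300780·x^2 + 4978584·x^4 + 5269212·x^6 + 3621672·x^8 + 2834352·x^10 + 17006112·x^12)·Dx^2 + (7758·x + 330156·x^3 + 2675430·x^5 + 3411720·x^7 + 4723920·x^9 + 8503056·x^11)·Dx^3 + (130 + 5481·x^2 + 72657·x^4 + 366687·x^6 + 688905·x^8 + 1417176·x^10 + 2125764·x^12)·Dx^4  (order 4).
h: a_k = 0, 144, 0, -1056, 0, 7920, 0, -332224/5, 0, …
ICs: h(0) = 0, h′(0) = 144, h′′(0) = 0, h′′′(0) = -6336.

f: a_k = 0, 12, 0, -36, 0, 972/5, 0, -8748/7, 0, …
g: a_k = 0, 6, 0, -4, 0, 4/5, 0, -8/105, 0, …
h₀=f·g: eliminate ⇒ L₀, order ≤ 2·2.
Differentiate: ansatz ord ≤ ord L₀ ⇒ L.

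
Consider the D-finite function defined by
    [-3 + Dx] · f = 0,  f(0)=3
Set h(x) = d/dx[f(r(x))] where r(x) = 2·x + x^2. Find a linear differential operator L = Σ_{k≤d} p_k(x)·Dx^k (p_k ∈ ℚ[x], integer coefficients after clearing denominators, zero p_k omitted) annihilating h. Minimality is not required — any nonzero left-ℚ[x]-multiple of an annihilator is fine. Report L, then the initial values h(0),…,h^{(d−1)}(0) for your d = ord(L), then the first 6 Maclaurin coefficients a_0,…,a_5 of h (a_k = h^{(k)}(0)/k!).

f: a_k = 3, 9, 27/2, 27/2, 81/8, 243/40, …
f∘r: x↦r, Dx↦Dx/r' in L_f ⇒ L₀.
Derive L from L₀ (diff closure).
L = (7 + 12·x + 6·x^2) + (-1 - x)·Dx  (order 1).
h: a_k = 18, 126, 486, 1350, 2997, 28107/5, …
ICs: h(0) = 18.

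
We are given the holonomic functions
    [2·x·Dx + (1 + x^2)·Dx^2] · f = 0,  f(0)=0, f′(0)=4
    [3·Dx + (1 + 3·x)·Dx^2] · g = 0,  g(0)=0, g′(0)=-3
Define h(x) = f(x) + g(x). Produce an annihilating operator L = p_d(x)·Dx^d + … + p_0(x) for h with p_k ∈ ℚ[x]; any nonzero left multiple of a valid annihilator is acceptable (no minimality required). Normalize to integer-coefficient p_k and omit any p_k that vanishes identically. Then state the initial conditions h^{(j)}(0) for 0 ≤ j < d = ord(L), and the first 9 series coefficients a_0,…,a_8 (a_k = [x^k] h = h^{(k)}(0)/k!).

L = (-6 - 54·x + 18·x^2 + 18·x^3)·Dx + (-20 - 12·x - 48·x^2 + 36·x^3 + 36·x^4)·Dx^2 + (-3 - 7·x + 6·x^2 + 2·x^3 + 9·x^4 + 9·x^5)·Dx^3  (order 3).
h: a_k = 0, 1, 9/2, -31/3, 81/4, -239/5, 243/2, -313, 6561/8, …
ICs: h(0) = 0, h′(0) = 1, h′′(0) = 9.

f: a_k = 0, 4, 0, -4/3, 0, 4/5, 0, -4/7, 0, …
g: a_k = 0, -3, 9/2, -9, 81/4, -243/5, 243/2, -2187/7, 6561/8, …
h₀=f+g: left-lcm gives L₀, ord ≤ 4.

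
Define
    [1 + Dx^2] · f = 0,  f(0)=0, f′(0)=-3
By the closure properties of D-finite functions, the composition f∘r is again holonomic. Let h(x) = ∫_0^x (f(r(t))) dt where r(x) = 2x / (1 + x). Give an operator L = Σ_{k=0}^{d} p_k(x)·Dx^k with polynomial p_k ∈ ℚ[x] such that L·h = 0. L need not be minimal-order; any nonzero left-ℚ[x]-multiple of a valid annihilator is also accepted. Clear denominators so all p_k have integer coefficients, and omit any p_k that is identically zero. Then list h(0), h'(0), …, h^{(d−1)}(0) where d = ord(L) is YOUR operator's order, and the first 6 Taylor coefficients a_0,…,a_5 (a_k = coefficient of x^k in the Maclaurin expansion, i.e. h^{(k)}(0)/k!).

L = 4·Dx + (2 + 6·x + 6·x^2 + 2·x^3)·Dx^2 + (1 + 4·x + 6·x^2 + 4·x^3 + x^4)·Dx^3  (order 3).
h: a_k = 0, 0, -3, 2, -1/2, -6/5, …
ICs: h(0) = 0, h′(0) = 0, h′′(0) = -6.

f: a_k = 0, -3, 0, 1/2, 0, -1/40, …
Substitute x→r, Dx→(1/r')Dx; clear ⇒ L₀.
h=∫h₀ ⇒ L = L₀·Dx.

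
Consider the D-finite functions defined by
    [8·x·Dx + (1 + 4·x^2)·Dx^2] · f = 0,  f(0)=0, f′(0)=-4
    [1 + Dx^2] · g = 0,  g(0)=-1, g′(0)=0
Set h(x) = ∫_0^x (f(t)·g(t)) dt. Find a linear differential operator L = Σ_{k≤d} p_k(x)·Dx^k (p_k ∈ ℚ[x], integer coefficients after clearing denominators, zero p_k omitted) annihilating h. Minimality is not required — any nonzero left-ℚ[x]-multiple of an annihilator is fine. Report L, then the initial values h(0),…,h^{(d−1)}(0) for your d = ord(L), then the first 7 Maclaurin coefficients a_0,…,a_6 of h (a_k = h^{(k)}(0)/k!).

L = (85 + 944·x^2 + 416·x^4 + 256·x^6 + 256·x^8)·Dx + (144·x + 704·x^3 + 768·x^5 + 1024·x^7)·Dx^2 + (90 + 992·x^2 + 576·x^4 + 512·x^6 + 512·x^8)·Dx^3 + (144·x + 704·x^3 + 768·x^5 + 1024·x^7)·Dx^4 + (5 + 48·x^2 + 160·x^4 + 256·x^6 + 256·x^8)·Dx^5  (order 5).
h: a_k = 0, 0, 2, 0, -11/6, 0, 469/180, …
ICs: h(0) = 0, h′(0) = 0, h′′(0) = 4, h′′′(0) = 0, h′′′′(0) = -44.

f: a_k = 0, -4, 0, 16/3, 0, -64/5, 0, …
g: a_k = -1, 0, 1/2, 0, -1/24, 0, 1/720, …
Sym-product of L_f,L_g gives L₀ (≤ ord 4).
∫: right-multiply L₀ by Dx.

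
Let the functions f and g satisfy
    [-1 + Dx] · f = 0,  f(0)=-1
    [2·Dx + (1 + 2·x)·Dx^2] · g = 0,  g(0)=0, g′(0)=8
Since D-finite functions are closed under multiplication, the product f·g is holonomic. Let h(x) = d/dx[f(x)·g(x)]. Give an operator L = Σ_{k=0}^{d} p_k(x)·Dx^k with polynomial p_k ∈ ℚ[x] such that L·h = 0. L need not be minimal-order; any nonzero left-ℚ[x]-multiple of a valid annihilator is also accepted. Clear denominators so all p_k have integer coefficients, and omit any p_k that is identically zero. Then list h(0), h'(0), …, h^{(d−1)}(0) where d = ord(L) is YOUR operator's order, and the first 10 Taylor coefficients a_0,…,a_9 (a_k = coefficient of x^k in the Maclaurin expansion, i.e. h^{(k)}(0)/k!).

L = (5 - 4·x + 4·x^2) + (-4 + 4·x - 8·x^2)·Dx + (-1 + 4·x^2)·Dx^2  (order 2).
h: a_k = -8, 0, -20, 32, -209/3, 424/3, -25829/90, 26104/45, -393007/336, 6674687/2835, …
ICs: h(0) = -8, h′(0) = 0.

f: a_k = -1, -1, -1/2, -1/6, -1/24, -1/120, -1/720, -1/5040, -1/40320, -1/362880, …
g: a_k = 0, 8, -8, 32/3, -16, 128/5, -128/3, 512/7, -128, 2048/9, …
h₀=f·g: eliminate ⇒ L₀, order ≤ 1·2.
h₀' ⇒ L via d/dx closure of L₀.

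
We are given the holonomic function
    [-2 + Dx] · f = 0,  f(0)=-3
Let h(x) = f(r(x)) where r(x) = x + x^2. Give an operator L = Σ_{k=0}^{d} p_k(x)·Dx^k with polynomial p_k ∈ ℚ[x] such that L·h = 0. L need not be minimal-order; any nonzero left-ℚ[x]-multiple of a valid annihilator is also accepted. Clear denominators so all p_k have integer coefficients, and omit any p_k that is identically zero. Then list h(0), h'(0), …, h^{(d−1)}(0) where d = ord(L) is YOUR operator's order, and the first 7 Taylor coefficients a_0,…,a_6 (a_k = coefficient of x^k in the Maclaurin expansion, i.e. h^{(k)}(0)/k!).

f: a_k = -3, -6, -6, -4, -2, -4/5, -4/15, …
Substitute x→r, Dx→(1/r')Dx; clear ⇒ L₀.
L = (-2 - 4·x) + Dx  (order 1).
h: a_k = -3, -6, -12, -16, -20, -104/5, -304/15, …
ICs: h(0) = -3.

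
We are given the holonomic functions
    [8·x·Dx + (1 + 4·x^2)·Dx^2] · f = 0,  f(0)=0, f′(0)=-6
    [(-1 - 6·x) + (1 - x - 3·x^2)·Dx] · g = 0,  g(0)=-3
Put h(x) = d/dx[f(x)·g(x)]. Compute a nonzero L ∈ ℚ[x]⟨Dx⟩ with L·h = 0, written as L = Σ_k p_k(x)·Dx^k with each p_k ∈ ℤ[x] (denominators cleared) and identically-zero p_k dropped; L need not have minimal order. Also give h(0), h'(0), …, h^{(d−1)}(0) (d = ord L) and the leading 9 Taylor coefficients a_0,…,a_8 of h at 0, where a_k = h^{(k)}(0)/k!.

f: a_k = 0, -6, 0, 8, 0, -96/5, 0, 384/7, 0, …
g: a_k = -3, -3, -12, -21, -57, -120, -291, -651, -1524, …
Sym-product of L_f,L_g gives L₀ (≤ ord 2).
h₀' ⇒ L via d/dx closure of L₀.
L = (22 + 1032·x^2 + 1152·x^3 + 5184·x^4) + (13 + 86·x + 132·x^2 + 600·x^3 + 1152·x^4 + 3456·x^5)·Dx + (-3 - x - 35·x^2 + 44·x^3 + 16·x^4 + 192·x^5 + 432·x^6)·Dx^2  (order 2).
h: a_k = 18, 36, 144, 408, 1518, 18288/5, 47454/5, 891696/35, 2445696/35, …
ICs: h(0) = 18, h′(0) = 36.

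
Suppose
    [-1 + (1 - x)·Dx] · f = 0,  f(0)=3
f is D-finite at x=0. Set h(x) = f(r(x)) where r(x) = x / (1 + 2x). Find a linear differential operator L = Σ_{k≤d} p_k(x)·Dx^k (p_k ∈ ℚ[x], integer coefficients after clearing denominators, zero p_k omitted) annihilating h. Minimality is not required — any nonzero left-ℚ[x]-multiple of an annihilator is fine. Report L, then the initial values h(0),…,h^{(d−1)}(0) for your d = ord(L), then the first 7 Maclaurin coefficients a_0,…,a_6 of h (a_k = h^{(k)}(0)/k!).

f: a_k = 3, 3, 3, 3, 3, 3, 3, …
Change of var in L_f (x↦r) gives L₀.
L = -1 + (1 + 3·x + 2·x^2)·Dx  (order 1).
h: a_k = 3, 3, -3, 3, -3, 3, -3, …
ICs: h(0) = 3.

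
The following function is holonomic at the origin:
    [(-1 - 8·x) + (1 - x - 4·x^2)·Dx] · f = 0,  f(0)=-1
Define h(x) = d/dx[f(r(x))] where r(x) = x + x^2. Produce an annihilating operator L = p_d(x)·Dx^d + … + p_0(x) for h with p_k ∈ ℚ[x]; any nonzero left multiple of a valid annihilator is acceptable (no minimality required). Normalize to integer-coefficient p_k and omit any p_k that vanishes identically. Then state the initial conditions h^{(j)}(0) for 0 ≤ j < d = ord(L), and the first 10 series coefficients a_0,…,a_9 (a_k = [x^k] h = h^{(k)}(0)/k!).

L = (12 + 78·x + 246·x^2 + 656·x^3 + 1128·x^4 + 960·x^5 + 320·x^6) + (-1 - 9·x - 9·x^2 + 66·x^3 + 220·x^4 + 312·x^5 + 224·x^6 + 64·x^7)·Dx  (order 1).
h: a_k = -1, -12, -57, -244, -1040, -4134, -16051, -61168, -229095, -847850, …
ICs: h(0) = -1.

f: a_k = -1, -1, -5, -9, -29, -65, -181, -441, -1165, -2929, …
Change of var in L_f (x↦r) gives L₀.
h₀' ⇒ L via d/dx closure of L₀.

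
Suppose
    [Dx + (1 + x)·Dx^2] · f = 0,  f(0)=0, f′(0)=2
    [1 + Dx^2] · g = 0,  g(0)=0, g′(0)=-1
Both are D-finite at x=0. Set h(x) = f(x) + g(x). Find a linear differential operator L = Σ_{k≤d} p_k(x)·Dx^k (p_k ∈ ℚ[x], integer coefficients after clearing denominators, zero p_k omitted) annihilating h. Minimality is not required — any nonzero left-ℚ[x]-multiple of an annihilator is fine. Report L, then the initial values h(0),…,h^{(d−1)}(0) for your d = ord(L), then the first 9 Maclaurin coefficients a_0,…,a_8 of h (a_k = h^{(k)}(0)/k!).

f: a_k = 0, 2, -1, 2/3, -1/2, 2/5, -1/3, 2/7, -1/4, …
g: a_k = 0, -1, 0, 1/6, 0, -1/120, 0, 1/5040, 0, …
Sum ⇒ L₀ = lclm(L_f,L_g) in ℚ(x)⟨Dx⟩.
L = (7 + 2·x + x^2)·Dx + (3 + 5·x + 3·x^2 + x^3)·Dx^2 + (7 + 2·x + x^2)·Dx^3 + (3 + 5·x + 3·x^2 + x^3)·Dx^4  (order 4).
h: a_k = 0, 1, -1, 5/6, -1/2, 47/120, -1/3, 1441/5040, -1/4, …
ICs: h(0) = 0, h′(0) = 1, h′′(0) = -2, h′′′(0) = 5.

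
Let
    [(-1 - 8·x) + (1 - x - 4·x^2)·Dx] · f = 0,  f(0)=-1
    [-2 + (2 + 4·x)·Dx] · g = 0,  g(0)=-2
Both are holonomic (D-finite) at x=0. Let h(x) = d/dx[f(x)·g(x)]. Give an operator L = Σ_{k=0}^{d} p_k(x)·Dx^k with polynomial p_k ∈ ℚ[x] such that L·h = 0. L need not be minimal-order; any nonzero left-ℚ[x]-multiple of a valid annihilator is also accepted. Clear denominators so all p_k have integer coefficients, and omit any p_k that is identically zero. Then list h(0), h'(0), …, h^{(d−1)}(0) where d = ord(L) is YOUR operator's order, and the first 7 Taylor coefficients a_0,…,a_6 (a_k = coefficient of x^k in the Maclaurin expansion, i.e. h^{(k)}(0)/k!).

L = (11 + 84·x + 243·x^2 + 360·x^3 + 240·x^4) + (-2 - 11·x - 9·x^2 + 58·x^3 + 144·x^4 + 96·x^5)·Dx  (order 1).
h: a_k = 4, 22, 84, 283, 1845/2, 11157/4, 8449, …
ICs: h(0) = 4.

f: a_k = -1, -1, -5, -9, -29, -65, -181, …
g: a_k = -2, -2, 1, -1, 5/4, -7/4, 21/8, …
h₀=f·g: eliminate ⇒ L₀, order ≤ 1·1.
Derive L from L₀ (diff closure).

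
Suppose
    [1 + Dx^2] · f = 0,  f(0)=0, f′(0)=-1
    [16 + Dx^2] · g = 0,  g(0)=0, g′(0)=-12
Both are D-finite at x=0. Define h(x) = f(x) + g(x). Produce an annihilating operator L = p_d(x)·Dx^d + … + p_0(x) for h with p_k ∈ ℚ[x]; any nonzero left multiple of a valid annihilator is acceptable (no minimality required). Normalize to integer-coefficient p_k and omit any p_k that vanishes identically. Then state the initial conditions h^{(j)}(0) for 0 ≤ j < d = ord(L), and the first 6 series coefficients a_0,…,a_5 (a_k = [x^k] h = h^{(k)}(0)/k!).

L = 16 + 17·Dx^2 + Dx^4  (order 4).
h: a_k = 0, -13, 0, 193/6, 0, -3073/120, …
ICs: h(0) = 0, h′(0) = -13, h′′(0) = 0, h′′′(0) = 193.

f: a_k = 0, -1, 0, 1/6, 0, -1/120, …
g: a_k = 0, -12, 0, 32, 0, -128/5, …
Weyl lclm of L_f,L_g ⇒ L₀ (ord ≤ 4).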